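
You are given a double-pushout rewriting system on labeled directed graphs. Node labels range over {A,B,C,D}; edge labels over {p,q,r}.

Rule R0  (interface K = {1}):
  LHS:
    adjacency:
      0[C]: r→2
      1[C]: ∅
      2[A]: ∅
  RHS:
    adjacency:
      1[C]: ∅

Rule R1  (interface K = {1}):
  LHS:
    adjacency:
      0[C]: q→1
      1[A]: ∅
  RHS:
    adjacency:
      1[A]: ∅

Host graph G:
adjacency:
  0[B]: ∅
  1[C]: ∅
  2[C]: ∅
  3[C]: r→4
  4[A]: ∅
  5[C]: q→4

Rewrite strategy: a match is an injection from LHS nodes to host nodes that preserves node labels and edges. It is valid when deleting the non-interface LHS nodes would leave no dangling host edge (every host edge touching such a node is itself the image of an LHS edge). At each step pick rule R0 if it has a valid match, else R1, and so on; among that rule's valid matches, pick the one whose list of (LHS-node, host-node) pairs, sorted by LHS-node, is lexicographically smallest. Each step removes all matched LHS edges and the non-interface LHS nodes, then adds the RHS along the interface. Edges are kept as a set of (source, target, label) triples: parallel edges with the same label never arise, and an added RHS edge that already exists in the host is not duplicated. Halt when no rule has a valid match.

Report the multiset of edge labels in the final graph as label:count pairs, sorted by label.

Answer: (no edges)

Derivation:
initial: |V|=6 |E|=2  E = 3-r->4 5-q->4
step 1: apply R1 at {0↦5, 1↦4}  → |V|=5 |E|=1  E = 3-r->4
step 2: apply R0 at {0↦3, 1↦1, 2↦4}  → |V|=3 |E|=0  E = ∅
halt: no rule applies after step 2
NF edges: []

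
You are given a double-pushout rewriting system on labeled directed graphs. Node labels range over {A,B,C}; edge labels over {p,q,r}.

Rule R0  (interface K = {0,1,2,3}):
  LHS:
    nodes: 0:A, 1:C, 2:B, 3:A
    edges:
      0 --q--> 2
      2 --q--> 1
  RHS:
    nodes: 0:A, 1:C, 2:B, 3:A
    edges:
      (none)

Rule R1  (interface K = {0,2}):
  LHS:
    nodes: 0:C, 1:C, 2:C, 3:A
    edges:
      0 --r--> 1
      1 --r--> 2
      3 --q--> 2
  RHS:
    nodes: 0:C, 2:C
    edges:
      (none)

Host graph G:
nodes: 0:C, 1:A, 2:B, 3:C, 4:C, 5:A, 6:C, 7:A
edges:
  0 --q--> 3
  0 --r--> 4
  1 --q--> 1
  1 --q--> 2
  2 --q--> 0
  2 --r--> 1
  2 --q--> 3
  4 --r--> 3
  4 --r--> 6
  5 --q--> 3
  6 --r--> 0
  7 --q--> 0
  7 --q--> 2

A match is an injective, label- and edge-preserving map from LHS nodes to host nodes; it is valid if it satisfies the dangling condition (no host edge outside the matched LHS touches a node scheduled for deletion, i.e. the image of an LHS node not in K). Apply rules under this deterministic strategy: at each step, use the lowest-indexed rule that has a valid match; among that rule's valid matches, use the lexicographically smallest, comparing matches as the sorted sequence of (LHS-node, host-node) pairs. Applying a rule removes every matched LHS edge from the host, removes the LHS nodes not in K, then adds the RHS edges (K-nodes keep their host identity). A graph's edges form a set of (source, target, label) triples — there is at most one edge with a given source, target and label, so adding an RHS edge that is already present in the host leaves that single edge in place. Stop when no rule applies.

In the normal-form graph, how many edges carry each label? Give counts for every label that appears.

initial: |V|=8 |E|=13  E = 0-q->3 0-r->4 1-q->1 1-q->2 2-q->0 2-r->1 2-q->3 4-r->3 4-r->6 5-q->3 6-r->0 7-q->0 7-q->2
step 1: apply R0 at {0↦1, 1↦0, 2↦2, 3↦5}  → |V|=8 |E|=11  E = 0-q->3 0-r->4 1-q->1 2-r->1 2-q->3 4-r->3 4-r->6 5-q->3 6-r->0 7-q->0 7-q->2
step 2: apply R0 at {0↦7, 1↦3, 2↦2, 3↦1}  → |V|=8 |E|=9  E = 0-q->3 0-r->4 1-q->1 2-r->1 4-r->3 4-r->6 5-q->3 6-r->0 7-q->0
step 3: apply R1 at {0↦4, 1↦6, 2↦0, 3↦7}  → |V|=6 |E|=6  E = 0-q->3 0-r->4 1-q->1 2-r->1 4-r->3 5-q->3
step 4: apply R1 at {0↦0, 1↦4, 2↦3, 3↦5}  → |V|=4 |E|=3  E = 0-q->3 1-q->1 2-r->1
final graph: no rule applies after step 4
NF edges: [(0, 3, 'q'), (1, 1, 'q'), (2, 1, 'r')]

Answer: q:2 r:1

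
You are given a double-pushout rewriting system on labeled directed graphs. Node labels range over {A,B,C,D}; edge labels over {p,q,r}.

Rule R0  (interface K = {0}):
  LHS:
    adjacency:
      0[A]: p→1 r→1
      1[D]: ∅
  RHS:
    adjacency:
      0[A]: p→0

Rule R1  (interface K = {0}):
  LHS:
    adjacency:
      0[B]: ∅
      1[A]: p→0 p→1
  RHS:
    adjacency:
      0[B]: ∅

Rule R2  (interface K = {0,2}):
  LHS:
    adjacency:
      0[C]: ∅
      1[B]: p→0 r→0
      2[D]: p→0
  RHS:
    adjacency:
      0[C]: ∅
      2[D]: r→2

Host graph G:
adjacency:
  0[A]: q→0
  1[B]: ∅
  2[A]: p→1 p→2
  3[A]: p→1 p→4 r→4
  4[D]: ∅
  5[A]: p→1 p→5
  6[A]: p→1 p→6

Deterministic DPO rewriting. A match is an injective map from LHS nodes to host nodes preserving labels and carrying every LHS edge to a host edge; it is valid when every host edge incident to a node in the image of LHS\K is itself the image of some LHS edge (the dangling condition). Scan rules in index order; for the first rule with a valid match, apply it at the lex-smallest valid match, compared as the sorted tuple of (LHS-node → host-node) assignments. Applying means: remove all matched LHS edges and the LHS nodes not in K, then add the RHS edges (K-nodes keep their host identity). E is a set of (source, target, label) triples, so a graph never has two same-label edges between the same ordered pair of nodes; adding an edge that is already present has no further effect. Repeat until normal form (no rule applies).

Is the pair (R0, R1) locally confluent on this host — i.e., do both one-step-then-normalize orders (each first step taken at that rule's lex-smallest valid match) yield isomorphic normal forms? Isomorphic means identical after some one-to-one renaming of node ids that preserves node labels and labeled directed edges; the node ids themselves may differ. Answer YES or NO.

branch R0-first: apply at {0↦3, 1↦4} → |E|=9, then 4 more step(s) → NF |V|=2 |E|=1 V={0:A, 1:B} E=0-q->0
branch R1-first: apply at {0↦1, 1↦2} → |E|=8, then 4 more step(s) → NF |V|=2 |E|=1 V={0:A, 1:B} E=0-q->0
graphs isomorphic (equal up to label-preserving node renaming)

Answer: YES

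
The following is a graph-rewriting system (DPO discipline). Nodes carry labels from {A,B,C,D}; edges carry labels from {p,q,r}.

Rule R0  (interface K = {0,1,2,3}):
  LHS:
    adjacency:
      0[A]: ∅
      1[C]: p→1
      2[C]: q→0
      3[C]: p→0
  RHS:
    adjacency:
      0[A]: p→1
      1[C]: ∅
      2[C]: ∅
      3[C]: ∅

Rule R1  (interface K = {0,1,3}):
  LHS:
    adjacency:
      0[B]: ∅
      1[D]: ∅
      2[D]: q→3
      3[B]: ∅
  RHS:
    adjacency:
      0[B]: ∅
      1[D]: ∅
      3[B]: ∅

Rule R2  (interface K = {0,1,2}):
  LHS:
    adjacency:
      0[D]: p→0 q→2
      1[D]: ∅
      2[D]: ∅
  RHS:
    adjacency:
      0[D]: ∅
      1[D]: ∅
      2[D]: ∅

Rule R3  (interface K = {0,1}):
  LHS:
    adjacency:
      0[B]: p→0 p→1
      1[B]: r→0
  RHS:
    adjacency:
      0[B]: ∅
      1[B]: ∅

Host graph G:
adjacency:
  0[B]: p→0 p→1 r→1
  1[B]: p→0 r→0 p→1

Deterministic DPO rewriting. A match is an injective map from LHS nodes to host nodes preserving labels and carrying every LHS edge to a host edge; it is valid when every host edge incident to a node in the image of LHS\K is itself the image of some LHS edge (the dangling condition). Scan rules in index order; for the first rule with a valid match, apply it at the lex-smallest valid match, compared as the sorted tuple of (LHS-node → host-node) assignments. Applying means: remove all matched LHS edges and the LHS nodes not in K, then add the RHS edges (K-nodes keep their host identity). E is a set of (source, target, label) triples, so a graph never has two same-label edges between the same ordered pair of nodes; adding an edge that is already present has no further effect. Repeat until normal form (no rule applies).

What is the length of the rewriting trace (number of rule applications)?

[0] host  ⇒  2 nodes, 6 edges  {0-p->0 0-p->1 0-r->1 1-p->0 1-r->0 1-p->1}
[1] R3 @ {0↦0, 1↦1}  ⇒  2 nodes, 3 edges  {0-r->1 1-p->0 1-p->1}
[2] R3 @ {0↦1, 1↦0}  ⇒  2 nodes, 0 edges  {∅}
halt: no rule applies after step 2

Answer: 2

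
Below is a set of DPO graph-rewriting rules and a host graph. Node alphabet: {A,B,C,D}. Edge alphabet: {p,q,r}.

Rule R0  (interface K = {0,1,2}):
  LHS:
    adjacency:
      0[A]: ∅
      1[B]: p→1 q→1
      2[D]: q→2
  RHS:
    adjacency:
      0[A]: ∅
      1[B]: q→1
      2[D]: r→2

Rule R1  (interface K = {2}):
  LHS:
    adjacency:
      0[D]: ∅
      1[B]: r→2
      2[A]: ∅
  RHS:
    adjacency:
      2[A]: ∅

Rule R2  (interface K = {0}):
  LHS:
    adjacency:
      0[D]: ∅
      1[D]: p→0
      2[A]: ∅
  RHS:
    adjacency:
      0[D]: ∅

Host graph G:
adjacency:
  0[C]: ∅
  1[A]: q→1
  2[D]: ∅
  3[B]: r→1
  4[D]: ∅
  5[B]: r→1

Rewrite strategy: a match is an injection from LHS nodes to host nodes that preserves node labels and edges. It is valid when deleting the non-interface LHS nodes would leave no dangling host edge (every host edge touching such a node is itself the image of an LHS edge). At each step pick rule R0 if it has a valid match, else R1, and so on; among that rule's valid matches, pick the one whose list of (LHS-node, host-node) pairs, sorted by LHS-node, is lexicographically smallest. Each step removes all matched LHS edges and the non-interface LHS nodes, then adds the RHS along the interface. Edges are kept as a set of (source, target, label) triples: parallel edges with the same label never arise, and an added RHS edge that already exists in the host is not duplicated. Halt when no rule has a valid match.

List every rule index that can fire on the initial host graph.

Answer: [R1]

Steps:
R0: no valid match — LHS pattern not found
R1: 4 valid matches — {0↦2, 1↦3, 2↦1}, {0↦2, 1↦5, 2↦1}, {0↦4, 1↦3, 2↦1} (+1 more)
R2: no valid match — LHS pattern not found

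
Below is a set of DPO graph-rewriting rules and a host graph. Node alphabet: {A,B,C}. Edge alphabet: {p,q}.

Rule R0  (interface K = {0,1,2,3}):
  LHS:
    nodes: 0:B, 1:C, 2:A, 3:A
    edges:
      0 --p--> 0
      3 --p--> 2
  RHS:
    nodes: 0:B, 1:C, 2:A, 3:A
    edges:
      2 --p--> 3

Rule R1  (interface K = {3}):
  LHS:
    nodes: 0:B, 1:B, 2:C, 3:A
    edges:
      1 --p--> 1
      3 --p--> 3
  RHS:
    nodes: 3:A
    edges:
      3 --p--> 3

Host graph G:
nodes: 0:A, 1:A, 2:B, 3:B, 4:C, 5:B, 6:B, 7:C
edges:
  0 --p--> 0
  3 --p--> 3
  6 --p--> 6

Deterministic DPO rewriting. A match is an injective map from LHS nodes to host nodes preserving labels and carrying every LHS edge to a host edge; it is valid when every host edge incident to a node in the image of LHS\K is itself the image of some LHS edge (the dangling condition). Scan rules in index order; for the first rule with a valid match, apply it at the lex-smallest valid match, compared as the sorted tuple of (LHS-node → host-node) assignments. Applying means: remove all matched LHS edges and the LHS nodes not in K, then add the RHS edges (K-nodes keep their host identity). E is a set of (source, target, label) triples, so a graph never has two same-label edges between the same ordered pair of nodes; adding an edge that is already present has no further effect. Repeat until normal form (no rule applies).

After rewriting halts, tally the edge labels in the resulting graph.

Answer: p:1

Rewrite trace:
start.  V:8 E:3  edges: 0-p->0 3-p->3 6-p->6
1. fire R1 via {0↦2, 1↦3, 2↦4, 3↦0}  →  V:5 E:2  edges: 0-p->0 6-p->6
2. fire R1 via {0↦5, 1↦6, 2↦7, 3↦0}  →  V:2 E:1  edges: 0-p->0
final graph: no rule applies after step 2
NF edges: [(0, 0, 'p')]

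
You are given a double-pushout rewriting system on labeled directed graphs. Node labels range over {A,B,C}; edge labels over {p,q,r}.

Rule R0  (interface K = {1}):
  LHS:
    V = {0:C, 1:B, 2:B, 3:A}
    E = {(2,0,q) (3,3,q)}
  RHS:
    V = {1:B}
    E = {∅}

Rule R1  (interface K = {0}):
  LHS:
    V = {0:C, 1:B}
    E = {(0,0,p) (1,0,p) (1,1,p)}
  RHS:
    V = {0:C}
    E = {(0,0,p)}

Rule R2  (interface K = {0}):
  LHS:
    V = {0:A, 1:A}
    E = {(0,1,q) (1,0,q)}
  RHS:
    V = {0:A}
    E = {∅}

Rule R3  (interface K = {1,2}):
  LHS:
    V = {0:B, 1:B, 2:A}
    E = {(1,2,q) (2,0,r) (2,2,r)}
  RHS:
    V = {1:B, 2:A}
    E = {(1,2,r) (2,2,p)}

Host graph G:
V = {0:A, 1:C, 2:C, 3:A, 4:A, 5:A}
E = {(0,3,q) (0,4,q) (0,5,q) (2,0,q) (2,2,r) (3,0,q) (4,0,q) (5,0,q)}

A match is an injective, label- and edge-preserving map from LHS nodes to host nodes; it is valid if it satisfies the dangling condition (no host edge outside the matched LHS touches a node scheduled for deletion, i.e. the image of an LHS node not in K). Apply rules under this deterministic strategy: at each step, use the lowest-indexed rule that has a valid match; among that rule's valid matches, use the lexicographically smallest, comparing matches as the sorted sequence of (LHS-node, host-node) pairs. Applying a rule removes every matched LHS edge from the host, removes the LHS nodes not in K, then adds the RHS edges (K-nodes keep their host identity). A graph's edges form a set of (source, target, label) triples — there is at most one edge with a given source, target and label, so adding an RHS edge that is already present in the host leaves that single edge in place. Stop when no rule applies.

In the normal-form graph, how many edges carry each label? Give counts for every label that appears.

Answer: q:1 r:1

Steps:
initial: |V|=6 |E|=8  E = 0-q->3 0-q->4 0-q->5 2-q->0 2-r->2 3-q->0 4-q->0 5-q->0
step 1: apply R2 at {0↦0, 1↦3}  → |V|=5 |E|=6  E = 0-q->4 0-q->5 2-q->0 2-r->2 4-q->0 5-q->0
step 2: apply R2 at {0↦0, 1↦4}  → |V|=4 |E|=4  E = 0-q->5 2-q->0 2-r->2 5-q->0
step 3: apply R2 at {0↦0, 1↦5}  → |V|=3 |E|=2  E = 2-q->0 2-r->2
normal form: no rule applies after step 3
NF edges: [(2, 0, 'q'), (2, 2, 'r')]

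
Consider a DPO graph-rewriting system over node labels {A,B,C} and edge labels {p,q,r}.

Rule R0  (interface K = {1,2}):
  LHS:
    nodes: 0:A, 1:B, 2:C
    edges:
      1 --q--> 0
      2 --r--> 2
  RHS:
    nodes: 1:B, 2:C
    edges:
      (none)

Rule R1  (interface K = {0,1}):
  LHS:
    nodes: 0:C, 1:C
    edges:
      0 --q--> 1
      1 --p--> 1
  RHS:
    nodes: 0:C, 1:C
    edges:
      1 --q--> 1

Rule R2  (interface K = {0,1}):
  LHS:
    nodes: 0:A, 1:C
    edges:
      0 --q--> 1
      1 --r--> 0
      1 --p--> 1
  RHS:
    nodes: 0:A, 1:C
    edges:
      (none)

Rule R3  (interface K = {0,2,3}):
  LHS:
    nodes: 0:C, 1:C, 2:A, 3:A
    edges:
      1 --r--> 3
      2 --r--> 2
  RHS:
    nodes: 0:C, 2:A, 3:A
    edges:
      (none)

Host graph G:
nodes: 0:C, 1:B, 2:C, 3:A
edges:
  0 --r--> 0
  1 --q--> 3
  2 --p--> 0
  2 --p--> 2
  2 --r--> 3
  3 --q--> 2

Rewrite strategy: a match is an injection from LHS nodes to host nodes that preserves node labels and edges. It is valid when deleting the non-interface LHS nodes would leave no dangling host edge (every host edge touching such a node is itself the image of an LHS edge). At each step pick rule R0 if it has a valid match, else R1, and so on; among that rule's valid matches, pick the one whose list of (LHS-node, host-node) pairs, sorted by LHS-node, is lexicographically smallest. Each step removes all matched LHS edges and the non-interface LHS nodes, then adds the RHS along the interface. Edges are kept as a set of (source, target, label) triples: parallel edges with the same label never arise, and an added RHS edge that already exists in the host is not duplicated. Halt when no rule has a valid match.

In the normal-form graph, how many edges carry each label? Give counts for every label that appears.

[0] host  ⇒  4 nodes, 6 edges  {0-r->0 1-q->3 2-p->0 2-p->2 2-r->3 3-q->2}
[1] R2 @ {0↦3, 1↦2}  ⇒  4 nodes, 3 edges  {0-r->0 1-q->3 2-p->0}
[2] R0 @ {0↦3, 1↦1, 2↦0}  ⇒  3 nodes, 1 edges  {2-p->0}
normal form: no rule applies after step 2
NF edges: [(2, 0, 'p')]

Answer: p:1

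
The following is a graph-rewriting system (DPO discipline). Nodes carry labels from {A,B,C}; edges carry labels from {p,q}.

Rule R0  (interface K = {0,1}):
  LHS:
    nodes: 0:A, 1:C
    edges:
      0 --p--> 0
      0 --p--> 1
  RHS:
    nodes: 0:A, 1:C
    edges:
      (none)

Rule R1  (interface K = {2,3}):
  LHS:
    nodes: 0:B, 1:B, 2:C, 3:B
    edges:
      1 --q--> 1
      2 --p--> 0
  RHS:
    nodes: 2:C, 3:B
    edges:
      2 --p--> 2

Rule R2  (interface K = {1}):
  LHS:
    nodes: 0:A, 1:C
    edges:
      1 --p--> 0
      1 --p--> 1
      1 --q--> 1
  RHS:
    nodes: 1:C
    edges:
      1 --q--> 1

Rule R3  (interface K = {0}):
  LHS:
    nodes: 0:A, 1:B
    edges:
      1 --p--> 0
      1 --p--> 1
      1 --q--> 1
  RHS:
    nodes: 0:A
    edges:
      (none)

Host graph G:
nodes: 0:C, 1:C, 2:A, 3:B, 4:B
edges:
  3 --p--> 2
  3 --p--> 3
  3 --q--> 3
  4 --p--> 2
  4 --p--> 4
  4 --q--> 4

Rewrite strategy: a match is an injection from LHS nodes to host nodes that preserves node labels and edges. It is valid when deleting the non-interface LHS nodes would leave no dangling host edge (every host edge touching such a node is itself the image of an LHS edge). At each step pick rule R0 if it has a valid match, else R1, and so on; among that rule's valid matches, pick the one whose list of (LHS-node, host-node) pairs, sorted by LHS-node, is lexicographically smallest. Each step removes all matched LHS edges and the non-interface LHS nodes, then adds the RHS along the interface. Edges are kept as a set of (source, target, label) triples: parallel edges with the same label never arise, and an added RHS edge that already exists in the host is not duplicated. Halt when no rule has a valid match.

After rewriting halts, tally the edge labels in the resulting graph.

initial: |V|=5 |E|=6  E = 3-p->2 3-p->3 3-q->3 4-p->2 4-p->4 4-q->4
step 1: apply R3 at {0↦2, 1↦3}  → |V|=4 |E|=3  E = 4-p->2 4-p->4 4-q->4
step 2: apply R3 at {0↦2, 1↦4}  → |V|=3 |E|=0  E = ∅
final graph: no rule applies after step 2
NF edges: []

Answer: (no edges)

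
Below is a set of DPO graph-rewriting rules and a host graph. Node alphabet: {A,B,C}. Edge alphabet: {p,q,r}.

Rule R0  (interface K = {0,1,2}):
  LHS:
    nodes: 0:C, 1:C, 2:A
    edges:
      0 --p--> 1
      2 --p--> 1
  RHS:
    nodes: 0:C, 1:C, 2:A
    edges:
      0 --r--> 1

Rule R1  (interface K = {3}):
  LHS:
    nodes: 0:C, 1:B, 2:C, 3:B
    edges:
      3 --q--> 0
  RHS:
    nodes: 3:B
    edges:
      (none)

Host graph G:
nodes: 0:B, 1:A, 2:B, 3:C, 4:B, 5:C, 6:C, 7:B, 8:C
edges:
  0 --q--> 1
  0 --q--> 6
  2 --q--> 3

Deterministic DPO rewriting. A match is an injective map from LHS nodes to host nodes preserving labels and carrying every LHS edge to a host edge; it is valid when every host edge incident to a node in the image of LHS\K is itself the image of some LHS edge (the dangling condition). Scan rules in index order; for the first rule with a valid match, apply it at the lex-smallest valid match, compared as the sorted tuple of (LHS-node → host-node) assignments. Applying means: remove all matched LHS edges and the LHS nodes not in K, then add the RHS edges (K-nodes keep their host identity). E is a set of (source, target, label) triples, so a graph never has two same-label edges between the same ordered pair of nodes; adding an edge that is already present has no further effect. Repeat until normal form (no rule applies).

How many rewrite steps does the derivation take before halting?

start.  V:9 E:3  edges: 0-q->1 0-q->6 2-q->3
1. fire R1 via {0↦3, 1↦4, 2↦5, 3↦2}  →  V:6 E:2  edges: 0-q->1 0-q->6
2. fire R1 via {0↦6, 1↦2, 2↦8, 3↦0}  →  V:3 E:1  edges: 0-q->1
halt: no rule applies after step 2

Answer: 2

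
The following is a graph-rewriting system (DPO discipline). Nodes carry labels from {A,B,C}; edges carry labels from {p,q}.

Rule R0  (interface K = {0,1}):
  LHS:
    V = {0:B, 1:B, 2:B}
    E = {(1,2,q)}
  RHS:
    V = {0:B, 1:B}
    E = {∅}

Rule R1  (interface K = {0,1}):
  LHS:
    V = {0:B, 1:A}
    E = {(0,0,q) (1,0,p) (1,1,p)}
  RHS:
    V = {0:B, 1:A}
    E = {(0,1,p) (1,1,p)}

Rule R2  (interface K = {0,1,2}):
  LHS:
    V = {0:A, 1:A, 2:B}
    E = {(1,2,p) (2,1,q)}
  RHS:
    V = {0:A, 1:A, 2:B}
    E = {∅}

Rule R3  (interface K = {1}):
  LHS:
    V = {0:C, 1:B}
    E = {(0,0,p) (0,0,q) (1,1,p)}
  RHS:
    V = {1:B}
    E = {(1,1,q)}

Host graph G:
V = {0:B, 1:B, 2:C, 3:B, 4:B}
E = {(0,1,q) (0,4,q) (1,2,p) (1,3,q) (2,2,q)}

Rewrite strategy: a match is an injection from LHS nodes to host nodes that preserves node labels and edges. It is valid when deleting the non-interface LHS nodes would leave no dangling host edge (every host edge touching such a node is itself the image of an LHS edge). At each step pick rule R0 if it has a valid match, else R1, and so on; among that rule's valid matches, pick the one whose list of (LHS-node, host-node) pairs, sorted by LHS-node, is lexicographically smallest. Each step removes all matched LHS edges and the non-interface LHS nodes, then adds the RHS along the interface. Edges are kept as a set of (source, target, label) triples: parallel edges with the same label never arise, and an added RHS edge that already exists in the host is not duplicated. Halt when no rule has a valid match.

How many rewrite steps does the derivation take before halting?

Answer: 2

Steps:
initial: |V|=5 |E|=5  E = 0-q->1 0-q->4 1-p->2 1-q->3 2-q->2
step 1: apply R0 at {0↦0, 1↦1, 2↦3}  → |V|=4 |E|=4  E = 0-q->1 0-q->4 1-p->2 2-q->2
step 2: apply R0 at {0↦1, 1↦0, 2↦4}  → |V|=3 |E|=3  E = 0-q->1 1-p->2 2-q->2
halt: no rule applies after step 2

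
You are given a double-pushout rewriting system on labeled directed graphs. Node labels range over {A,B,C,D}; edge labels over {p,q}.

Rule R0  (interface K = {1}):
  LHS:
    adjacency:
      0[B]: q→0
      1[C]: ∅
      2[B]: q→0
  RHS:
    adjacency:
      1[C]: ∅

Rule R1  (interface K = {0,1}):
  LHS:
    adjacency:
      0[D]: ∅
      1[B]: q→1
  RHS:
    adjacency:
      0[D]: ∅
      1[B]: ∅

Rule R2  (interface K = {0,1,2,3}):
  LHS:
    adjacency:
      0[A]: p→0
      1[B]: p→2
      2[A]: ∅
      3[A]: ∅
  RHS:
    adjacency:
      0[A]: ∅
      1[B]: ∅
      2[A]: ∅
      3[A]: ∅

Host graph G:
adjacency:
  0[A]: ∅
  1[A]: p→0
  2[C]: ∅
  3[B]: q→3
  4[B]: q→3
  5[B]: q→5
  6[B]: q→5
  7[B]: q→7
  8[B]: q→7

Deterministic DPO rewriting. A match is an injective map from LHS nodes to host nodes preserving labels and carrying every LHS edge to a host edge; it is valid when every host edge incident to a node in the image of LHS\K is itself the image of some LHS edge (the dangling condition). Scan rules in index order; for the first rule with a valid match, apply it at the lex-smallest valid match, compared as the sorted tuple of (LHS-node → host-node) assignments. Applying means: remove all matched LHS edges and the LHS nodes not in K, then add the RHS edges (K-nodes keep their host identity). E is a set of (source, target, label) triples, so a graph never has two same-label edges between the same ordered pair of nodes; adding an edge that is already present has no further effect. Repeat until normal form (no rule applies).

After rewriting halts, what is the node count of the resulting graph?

[0] host  ⇒  9 nodes, 7 edges  {1-p->0 3-q->3 4-q->3 5-q->5 6-q->5 7-q->7 8-q->7}
[1] R0 @ {0↦3, 1↦2, 2↦4}  ⇒  7 nodes, 5 edges  {1-p->0 5-q->5 6-q->5 7-q->7 8-q->7}
[2] R0 @ {0↦5, 1↦2, 2↦6}  ⇒  5 nodes, 3 edges  {1-p->0 7-q->7 8-q->7}
[3] R0 @ {0↦7, 1↦2, 2↦8}  ⇒  3 nodes, 1 edges  {1-p->0}
normal form: no rule applies after step 3
NF nodes: {0:A, 1:A, 2:C}

Answer: 3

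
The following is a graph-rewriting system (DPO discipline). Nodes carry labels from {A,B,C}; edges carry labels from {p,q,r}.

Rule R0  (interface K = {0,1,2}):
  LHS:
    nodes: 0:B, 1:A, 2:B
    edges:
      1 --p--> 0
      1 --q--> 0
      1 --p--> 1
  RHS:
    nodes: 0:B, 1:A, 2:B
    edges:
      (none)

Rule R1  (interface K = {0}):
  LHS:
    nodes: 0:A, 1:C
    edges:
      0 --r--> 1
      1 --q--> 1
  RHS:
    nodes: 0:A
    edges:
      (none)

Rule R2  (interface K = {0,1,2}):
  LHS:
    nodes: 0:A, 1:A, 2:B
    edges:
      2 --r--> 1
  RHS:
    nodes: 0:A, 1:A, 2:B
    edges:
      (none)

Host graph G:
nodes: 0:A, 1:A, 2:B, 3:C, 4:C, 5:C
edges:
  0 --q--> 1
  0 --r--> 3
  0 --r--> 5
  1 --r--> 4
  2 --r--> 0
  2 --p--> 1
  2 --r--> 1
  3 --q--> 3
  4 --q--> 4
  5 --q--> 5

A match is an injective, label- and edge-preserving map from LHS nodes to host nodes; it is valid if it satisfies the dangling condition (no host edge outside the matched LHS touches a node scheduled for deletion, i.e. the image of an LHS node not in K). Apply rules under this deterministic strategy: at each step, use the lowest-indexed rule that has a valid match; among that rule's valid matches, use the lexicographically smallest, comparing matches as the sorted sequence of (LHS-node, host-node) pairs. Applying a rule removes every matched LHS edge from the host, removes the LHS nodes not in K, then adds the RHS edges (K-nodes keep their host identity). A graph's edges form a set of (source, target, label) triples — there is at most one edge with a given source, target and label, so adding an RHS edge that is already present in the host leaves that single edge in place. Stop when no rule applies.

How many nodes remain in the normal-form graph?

Answer: 3

Steps:
[0] host  ⇒  6 nodes, 10 edges  {0-q->1 0-r->3 0-r->5 1-r->4 2-r->0 2-p->1 2-r->1 3-q->3 4-q->4 5-q->5}
[1] R1 @ {0↦0, 1↦3}  ⇒  5 nodes, 8 edges  {0-q->1 0-r->5 1-r->4 2-r->0 2-p->1 2-r->1 4-q->4 5-q->5}
[2] R1 @ {0↦0, 1↦5}  ⇒  4 nodes, 6 edges  {0-q->1 1-r->4 2-r->0 2-p->1 2-r->1 4-q->4}
[3] R1 @ {0↦1, 1↦4}  ⇒  3 nodes, 4 edges  {0-q->1 2-r->0 2-p->1 2-r->1}
[4] R2 @ {0↦0, 1↦1, 2↦2}  ⇒  3 nodes, 3 edges  {0-q->1 2-r->0 2-p->1}
[5] R2 @ {0↦1, 1↦0, 2↦2}  ⇒  3 nodes, 2 edges  {0-q->1 2-p->1}
normal form: no rule applies after step 5
NF nodes: {0:A, 1:A, 2:B}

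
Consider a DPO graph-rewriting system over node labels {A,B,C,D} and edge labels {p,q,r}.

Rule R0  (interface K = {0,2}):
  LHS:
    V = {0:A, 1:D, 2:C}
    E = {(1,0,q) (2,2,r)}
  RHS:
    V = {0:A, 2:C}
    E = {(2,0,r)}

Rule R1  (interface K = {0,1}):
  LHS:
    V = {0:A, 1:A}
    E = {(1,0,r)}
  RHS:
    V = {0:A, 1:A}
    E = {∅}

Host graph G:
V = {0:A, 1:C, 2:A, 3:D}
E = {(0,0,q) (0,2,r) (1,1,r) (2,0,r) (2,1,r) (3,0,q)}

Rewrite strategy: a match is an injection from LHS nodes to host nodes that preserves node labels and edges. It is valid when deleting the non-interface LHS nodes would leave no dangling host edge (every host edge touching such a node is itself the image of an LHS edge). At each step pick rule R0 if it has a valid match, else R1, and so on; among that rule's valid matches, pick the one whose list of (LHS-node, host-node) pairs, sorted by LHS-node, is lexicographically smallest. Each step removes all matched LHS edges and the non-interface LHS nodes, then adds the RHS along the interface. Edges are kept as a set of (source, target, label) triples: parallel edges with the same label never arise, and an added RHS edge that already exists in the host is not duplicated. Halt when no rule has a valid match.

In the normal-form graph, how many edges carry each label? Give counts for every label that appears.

start.  V:4 E:6  edges: 0-q->0 0-r->2 1-r->1 2-r->0 2-r->1 3-q->0
1. fire R0 via {0↦0, 1↦3, 2↦1}  →  V:3 E:5  edges: 0-q->0 0-r->2 1-r->0 2-r->0 2-r->1
2. fire R1 via {0↦0, 1↦2}  →  V:3 E:4  edges: 0-q->0 0-r->2 1-r->0 2-r->1
3. fire R1 via {0↦2, 1↦0}  →  V:3 E:3  edges: 0-q->0 1-r->0 2-r->1
final graph: no rule applies after step 3
NF edges: [(0, 0, 'q'), (1, 0, 'r'), (2, 1, 'r')]

Answer: q:1 r:2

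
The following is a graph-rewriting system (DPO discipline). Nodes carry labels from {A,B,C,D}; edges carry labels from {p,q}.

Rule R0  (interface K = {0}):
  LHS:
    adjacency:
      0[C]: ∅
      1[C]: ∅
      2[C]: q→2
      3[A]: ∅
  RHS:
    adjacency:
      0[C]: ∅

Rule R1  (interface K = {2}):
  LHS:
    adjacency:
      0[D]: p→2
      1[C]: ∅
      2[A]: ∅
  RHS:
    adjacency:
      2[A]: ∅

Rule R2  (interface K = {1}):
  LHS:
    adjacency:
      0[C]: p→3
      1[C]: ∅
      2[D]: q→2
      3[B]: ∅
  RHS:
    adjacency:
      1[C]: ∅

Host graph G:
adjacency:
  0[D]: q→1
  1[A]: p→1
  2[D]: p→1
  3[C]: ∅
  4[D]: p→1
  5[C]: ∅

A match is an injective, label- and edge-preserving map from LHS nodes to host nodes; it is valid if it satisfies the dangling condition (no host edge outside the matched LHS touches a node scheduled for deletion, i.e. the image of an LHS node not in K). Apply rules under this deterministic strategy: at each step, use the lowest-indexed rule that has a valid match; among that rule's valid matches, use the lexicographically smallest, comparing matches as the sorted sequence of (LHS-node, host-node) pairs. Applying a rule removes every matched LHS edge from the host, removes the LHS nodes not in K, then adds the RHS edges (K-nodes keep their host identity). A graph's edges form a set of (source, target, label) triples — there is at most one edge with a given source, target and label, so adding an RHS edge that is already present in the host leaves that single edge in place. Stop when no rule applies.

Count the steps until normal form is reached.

start.  V:6 E:4  edges: 0-q->1 1-p->1 2-p->1 4-p->1
1. fire R1 via {0↦2, 1↦3, 2↦1}  →  V:4 E:3  edges: 0-q->1 1-p->1 4-p->1
2. fire R1 via {0↦4, 1↦5, 2↦1}  →  V:2 E:2  edges: 0-q->1 1-p->1
halt: no rule applies after step 2

Answer: 2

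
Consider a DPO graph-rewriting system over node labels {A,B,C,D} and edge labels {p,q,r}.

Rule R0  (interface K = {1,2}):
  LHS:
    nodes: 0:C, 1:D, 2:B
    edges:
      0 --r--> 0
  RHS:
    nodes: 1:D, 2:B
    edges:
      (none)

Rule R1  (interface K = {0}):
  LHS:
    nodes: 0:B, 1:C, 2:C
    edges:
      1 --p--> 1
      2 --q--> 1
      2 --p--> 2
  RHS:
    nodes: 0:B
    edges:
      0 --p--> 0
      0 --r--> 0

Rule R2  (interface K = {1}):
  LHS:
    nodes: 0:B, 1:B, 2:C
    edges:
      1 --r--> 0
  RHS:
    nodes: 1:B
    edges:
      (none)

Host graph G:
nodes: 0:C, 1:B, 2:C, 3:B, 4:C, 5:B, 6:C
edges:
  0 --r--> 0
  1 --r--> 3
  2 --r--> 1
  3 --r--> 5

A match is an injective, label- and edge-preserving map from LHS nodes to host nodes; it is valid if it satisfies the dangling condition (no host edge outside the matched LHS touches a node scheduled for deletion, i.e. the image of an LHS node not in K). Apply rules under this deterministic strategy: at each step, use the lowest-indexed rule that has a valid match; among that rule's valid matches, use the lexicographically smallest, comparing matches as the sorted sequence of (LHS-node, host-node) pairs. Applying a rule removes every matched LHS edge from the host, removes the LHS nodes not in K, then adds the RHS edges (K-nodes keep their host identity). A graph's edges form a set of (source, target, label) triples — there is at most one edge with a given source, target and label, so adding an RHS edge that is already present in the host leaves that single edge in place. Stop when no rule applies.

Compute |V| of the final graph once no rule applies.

initial: |V|=7 |E|=4  E = 0-r->0 1-r->3 2-r->1 3-r->5
step 1: apply R2 at {0↦5, 1↦3, 2↦4}  → |V|=5 |E|=3  E = 0-r->0 1-r->3 2-r->1
step 2: apply R2 at {0↦3, 1↦1, 2↦6}  → |V|=3 |E|=2  E = 0-r->0 2-r->1
normal form: no rule applies after step 2
NF nodes: {0:C, 1:B, 2:C}

Answer: 3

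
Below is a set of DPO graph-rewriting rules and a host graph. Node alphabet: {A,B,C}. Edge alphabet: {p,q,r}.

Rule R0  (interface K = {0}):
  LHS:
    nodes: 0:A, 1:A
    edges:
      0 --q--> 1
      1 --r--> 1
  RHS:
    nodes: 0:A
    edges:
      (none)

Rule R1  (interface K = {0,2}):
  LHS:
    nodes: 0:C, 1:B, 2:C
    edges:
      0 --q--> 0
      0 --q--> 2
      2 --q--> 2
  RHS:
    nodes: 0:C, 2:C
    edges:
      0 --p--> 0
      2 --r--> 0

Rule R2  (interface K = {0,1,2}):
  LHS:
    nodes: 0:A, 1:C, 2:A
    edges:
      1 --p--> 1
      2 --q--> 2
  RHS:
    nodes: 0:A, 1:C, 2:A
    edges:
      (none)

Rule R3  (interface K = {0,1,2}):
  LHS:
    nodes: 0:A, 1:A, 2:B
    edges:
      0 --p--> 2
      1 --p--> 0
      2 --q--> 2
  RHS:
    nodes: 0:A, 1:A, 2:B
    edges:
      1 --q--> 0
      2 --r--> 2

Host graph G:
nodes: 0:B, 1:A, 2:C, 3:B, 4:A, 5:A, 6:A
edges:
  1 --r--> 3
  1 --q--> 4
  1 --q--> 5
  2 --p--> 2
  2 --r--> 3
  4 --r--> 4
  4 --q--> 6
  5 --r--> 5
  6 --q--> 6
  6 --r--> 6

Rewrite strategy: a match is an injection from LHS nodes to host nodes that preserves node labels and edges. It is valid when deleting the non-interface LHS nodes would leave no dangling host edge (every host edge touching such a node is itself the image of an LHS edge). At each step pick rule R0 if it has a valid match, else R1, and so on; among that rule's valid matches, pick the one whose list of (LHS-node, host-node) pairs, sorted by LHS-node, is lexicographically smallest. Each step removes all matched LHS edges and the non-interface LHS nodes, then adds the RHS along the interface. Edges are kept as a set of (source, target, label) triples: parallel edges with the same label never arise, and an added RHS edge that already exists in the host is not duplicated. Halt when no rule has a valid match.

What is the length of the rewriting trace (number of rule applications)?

initial: |V|=7 |E|=10  E = 1-r->3 1-q->4 1-q->5 2-p->2 2-r->3 4-r->4 4-q->6 5-r->5 6-q->6 6-r->6
step 1: apply R0 at {0↦1, 1↦5}  → |V|=6 |E|=8  E = 1-r->3 1-q->4 2-p->2 2-r->3 4-r->4 4-q->6 6-q->6 6-r->6
step 2: apply R2 at {0↦1, 1↦2, 2↦6}  → |V|=6 |E|=6  E = 1-r->3 1-q->4 2-r->3 4-r->4 4-q->6 6-r->6
step 3: apply R0 at {0↦4, 1↦6}  → |V|=5 |E|=4  E = 1-r->3 1-q->4 2-r->3 4-r->4
step 4: apply R0 at {0↦1, 1↦4}  → |V|=4 |E|=2  E = 1-r->3 2-r->3
final graph: no rule applies after step 4

Answer: 4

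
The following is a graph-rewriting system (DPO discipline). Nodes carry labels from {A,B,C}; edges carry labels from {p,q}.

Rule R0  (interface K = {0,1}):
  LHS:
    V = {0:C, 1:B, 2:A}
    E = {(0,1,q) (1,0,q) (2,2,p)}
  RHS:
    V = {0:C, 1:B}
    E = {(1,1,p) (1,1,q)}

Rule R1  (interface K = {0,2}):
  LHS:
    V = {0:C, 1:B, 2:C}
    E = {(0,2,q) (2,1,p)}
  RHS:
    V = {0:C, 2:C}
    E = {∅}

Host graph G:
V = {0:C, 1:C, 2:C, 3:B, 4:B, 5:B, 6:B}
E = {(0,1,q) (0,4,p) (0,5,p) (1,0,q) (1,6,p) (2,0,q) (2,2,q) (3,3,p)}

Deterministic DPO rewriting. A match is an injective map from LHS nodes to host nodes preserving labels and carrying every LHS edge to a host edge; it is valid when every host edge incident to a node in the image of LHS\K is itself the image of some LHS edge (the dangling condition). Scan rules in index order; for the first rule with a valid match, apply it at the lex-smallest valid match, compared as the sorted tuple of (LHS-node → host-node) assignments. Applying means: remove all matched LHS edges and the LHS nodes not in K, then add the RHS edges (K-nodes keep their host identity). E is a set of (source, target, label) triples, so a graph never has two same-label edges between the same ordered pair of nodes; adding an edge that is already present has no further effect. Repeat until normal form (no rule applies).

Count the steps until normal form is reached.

[0] host  ⇒  7 nodes, 8 edges  {0-q->1 0-p->4 0-p->5 1-q->0 1-p->6 2-q->0 2-q->2 3-p->3}
[1] R1 @ {0↦0, 1↦6, 2↦1}  ⇒  6 nodes, 6 edges  {0-p->4 0-p->5 1-q->0 2-q->0 2-q->2 3-p->3}
[2] R1 @ {0↦1, 1↦4, 2↦0}  ⇒  5 nodes, 4 edges  {0-p->5 2-q->0 2-q->2 3-p->3}
[3] R1 @ {0↦2, 1↦5, 2↦0}  ⇒  4 nodes, 2 edges  {2-q->2 3-p->3}
final graph: no rule applies after step 3

Answer: 3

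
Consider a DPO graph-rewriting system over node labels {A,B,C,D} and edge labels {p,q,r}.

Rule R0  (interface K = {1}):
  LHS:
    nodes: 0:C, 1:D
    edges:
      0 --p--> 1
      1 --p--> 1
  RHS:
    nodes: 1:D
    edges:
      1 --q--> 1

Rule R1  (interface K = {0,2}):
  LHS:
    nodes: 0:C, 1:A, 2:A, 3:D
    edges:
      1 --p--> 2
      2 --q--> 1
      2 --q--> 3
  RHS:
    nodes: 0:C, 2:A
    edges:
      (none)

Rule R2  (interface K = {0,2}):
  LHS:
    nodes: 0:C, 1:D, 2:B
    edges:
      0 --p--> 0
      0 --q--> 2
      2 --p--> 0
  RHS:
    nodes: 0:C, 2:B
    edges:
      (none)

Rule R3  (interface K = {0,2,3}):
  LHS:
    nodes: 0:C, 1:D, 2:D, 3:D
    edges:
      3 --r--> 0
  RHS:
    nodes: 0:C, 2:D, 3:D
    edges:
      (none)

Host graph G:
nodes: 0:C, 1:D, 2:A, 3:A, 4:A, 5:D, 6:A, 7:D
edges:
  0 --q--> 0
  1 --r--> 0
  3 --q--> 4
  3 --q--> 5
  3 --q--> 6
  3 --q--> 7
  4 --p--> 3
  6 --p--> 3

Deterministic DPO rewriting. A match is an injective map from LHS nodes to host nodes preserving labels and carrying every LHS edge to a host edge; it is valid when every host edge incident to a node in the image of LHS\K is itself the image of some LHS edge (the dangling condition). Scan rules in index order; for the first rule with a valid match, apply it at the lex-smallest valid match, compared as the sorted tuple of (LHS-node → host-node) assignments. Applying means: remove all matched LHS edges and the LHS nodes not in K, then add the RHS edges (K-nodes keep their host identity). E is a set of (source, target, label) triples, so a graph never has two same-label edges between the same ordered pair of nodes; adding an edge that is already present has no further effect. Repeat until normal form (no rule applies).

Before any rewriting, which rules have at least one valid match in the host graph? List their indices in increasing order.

Answer: [R1]

Steps:
R0: no valid match — LHS pattern not found
R1: 4 valid matches — {0↦0, 1↦4, 2↦3, 3↦5}, {0↦0, 1↦4, 2↦3, 3↦7}, {0↦0, 1↦6, 2↦3, 3↦5} (+1 more)
R2: no valid match — LHS pattern not found
R3: no valid match — 2 raw matches, all fail dangling condition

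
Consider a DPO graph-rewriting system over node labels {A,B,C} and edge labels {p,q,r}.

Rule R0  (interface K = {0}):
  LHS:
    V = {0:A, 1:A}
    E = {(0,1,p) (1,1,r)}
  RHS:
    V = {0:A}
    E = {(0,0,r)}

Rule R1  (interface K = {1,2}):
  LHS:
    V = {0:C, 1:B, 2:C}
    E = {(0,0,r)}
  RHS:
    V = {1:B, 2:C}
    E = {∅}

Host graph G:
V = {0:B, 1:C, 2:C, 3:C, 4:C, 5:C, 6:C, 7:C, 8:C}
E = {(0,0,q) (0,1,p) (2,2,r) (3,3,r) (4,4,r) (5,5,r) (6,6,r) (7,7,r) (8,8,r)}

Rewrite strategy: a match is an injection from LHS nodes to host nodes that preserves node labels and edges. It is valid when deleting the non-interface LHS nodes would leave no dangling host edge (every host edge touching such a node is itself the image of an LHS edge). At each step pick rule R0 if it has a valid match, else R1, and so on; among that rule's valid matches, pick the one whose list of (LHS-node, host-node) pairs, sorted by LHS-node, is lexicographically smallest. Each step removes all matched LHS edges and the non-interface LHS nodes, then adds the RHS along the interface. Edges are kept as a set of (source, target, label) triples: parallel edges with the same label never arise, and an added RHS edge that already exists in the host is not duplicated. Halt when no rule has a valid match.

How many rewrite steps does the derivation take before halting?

[0] host  ⇒  9 nodes, 9 edges  {0-q->0 0-p->1 2-r->2 3-r->3 4-r->4 5-r->5 6-r->6 7-r->7 8-r->8}
[1] R1 @ {0↦2, 1↦0, 2↦1}  ⇒  8 nodes, 8 edges  {0-q->0 0-p->1 3-r->3 4-r->4 5-r->5 6-r->6 7-r->7 8-r->8}
[2] R1 @ {0↦3, 1↦0, 2↦1}  ⇒  7 nodes, 7 edges  {0-q->0 0-p->1 4-r->4 5-r->5 6-r->6 7-r->7 8-r->8}
[3] R1 @ {0↦4, 1↦0, 2↦1}  ⇒  6 nodes, 6 edges  {0-q->0 0-p->1 5-r->5 6-r->6 7-r->7 8-r->8}
[4] R1 @ {0↦5, 1↦0, 2↦1}  ⇒  5 nodes, 5 edges  {0-q->0 0-p->1 6-r->6 7-r->7 8-r->8}
[5] R1 @ {0↦6, 1↦0, 2↦1}  ⇒  4 nodes, 4 edges  {0-q->0 0-p->1 7-r->7 8-r->8}
[6] R1 @ {0↦7, 1↦0, 2↦1}  ⇒  3 nodes, 3 edges  {0-q->0 0-p->1 8-r->8}
[7] R1 @ {0↦8, 1↦0, 2↦1}  ⇒  2 nodes, 2 edges  {0-q->0 0-p->1}
normal form: no rule applies after step 7

Answer: 7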